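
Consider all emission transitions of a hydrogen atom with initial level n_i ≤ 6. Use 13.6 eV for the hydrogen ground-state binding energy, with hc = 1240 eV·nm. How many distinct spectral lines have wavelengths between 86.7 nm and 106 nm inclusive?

4

Enumerate all n_i → n_f pairs with 1 ≤ n_f < n_i ≤ 6 and compute λ = 1240 / [13.6·1·(1/n_f² − 1/n_i²)].
Lines falling in [86.7, 106] nm: 6→1 (93.78 nm), 5→1 (94.98 nm), 4→1 (97.25 nm), 3→1 (102.6 nm).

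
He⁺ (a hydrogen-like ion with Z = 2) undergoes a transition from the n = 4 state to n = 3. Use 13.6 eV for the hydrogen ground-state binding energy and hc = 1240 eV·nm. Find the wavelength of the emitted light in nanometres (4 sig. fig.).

For Z = 2 the level energies scale as Z², so the effective Rydberg energy is 13.6 × 4 = 54.40 eV.
ΔE = 54.40 × (1/3² − 1/4²) = 54.40 × 0.04861 = 2.644 eV.
λ = hc/ΔE = 1240 / 2.644 = 468.9 nm.

468.9 nm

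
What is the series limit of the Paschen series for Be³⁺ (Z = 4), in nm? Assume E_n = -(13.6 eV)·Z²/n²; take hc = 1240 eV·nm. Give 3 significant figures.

The Paschen series has lower level n_f = 3; the series limit corresponds to n_i → ∞.
ΔE_max = 13.6 × 16 / 3² = 24.18 eV.
λ_min = 1240 / 24.18 = 51.3 nm.

51.3 nm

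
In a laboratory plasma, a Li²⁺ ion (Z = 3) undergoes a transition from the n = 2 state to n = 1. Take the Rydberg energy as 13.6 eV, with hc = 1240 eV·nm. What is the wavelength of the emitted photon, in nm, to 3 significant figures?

13.5 nm

For Z = 3 the level energies scale as Z², so the effective Rydberg energy is 13.6 × 9 = 122.4 eV.
ΔE = 122.4 × (1/1² − 1/2²) = 122.4 × 0.7500 = 91.80 eV.
λ = hc/ΔE = 1240 / 91.80 = 13.5 nm.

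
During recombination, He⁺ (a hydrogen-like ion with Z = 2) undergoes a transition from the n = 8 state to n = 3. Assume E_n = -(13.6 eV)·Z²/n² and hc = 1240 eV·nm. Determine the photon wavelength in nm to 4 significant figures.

For Z = 2 the level energies scale as Z², so the effective Rydberg energy is 13.6 × 4 = 54.40 eV.
ΔE = 54.40 × (1/3² − 1/8²) = 54.40 × 0.09549 = 5.194 eV.
λ = hc/ΔE = 1240 / 5.194 = 238.7 nm.

238.7 nm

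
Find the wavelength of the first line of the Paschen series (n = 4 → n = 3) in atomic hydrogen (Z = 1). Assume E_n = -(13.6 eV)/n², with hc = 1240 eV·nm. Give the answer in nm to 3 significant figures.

The Paschen series terminates on n_f = 3; the first line has n_i = 3+1 = 4.
ΔE = 13.60 × (1/3² − 1/4²) = 0.6611 eV.
λ = 1240 / 0.6611 = 1880 nm.

1880 nm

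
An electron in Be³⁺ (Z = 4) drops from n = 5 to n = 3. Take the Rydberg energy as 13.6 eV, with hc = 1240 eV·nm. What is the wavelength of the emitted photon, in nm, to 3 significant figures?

80.1 nm

For Z = 4 the level energies scale as Z², so the effective Rydberg energy is 13.6 × 16 = 217.6 eV.
ΔE = 217.6 × (1/3² − 1/5²) = 217.6 × 0.07111 = 15.47 eV.
λ = hc/ΔE = 1240 / 15.47 = 80.1 nm.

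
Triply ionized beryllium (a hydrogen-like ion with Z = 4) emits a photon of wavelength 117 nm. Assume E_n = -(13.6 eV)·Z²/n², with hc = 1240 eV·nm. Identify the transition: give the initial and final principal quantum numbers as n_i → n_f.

n_i = 4, n_f = 3

The photon energy is ΔE = hc/λ = 1240 / 117 = 10.60 eV.
With Z = 4, ΔE = 217.6 × (1/n_f² − 1/n_i²), so 1/n_f² − 1/n_i² = 0.04871.
Trying n_f = 3 gives 1/n_i² = 0.06241, i.e. n_i ≈ 4; this pair matches.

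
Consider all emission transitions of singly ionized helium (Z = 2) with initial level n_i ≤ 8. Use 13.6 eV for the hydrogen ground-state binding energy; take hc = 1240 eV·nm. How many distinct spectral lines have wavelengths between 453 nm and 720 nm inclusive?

4

Enumerate all n_i → n_f pairs with 1 ≤ n_f < n_i ≤ 8 and compute λ = 1240 / [13.6·4·(1/n_f² − 1/n_i²)].
Lines falling in [453, 720] nm: 4→3 (468.9 nm), 8→4 (486.3 nm), 7→4 (541.5 nm), 6→4 (656.5 nm).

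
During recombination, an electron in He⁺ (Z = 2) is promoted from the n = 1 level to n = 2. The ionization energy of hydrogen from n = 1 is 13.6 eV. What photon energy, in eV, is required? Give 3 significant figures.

40.8 eV

The Bohr energies scale as Z², so for Z = 2: E_n = −54.40/n² eV.
E_2 = −54.40/4 = −13.60 eV and E_1 = −54.40/1 = −54.40 eV.
The photon energy is |E_2 − E_1| = 40.8 eV.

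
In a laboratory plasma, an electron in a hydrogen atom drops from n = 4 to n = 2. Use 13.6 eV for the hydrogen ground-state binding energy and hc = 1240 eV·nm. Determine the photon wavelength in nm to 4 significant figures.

ΔE = 13.60 × (1/2² − 1/4²) = 13.60 × 0.1875 = 2.550 eV.
λ = hc/ΔE = 1240 / 2.550 = 486.3 nm.
This line belongs to the Balmer series.

486.3 nm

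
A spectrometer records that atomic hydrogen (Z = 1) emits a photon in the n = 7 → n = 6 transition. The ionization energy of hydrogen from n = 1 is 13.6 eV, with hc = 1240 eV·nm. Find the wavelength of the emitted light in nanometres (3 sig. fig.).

12400 nm

ΔE = 13.60 × (1/6² − 1/7²) = 13.60 × 0.007370 = 0.1002 eV.
λ = hc/ΔE = 1240 / 0.1002 = 12400 nm.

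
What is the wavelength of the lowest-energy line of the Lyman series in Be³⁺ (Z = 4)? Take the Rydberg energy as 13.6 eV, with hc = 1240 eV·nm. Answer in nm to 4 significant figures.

The Lyman series terminates on n_f = 1; the first line has n_i = 1+1 = 2.
ΔE = 217.6 × (1/1² − 1/2²) = 163.2 eV.
λ = 1240 / 163.2 = 7.598 nm.

7.598 nm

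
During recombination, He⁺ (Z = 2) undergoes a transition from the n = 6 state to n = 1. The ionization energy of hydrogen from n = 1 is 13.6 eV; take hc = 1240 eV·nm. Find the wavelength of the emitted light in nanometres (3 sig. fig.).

For Z = 2 the level energies scale as Z², so the effective Rydberg energy is 13.6 × 4 = 54.40 eV.
ΔE = 54.40 × (1/1² − 1/6²) = 54.40 × 0.9722 = 52.89 eV.
λ = hc/ΔE = 1240 / 52.89 = 23.4 nm.

23.4 nm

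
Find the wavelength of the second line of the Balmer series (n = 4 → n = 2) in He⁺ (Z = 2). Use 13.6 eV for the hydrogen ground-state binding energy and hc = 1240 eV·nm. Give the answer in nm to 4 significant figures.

121.6 nm

The Balmer series terminates on n_f = 2; the second line has n_i = 2+2 = 4.
ΔE = 54.40 × (1/2² − 1/4²) = 10.20 eV.
λ = 1240 / 10.20 = 121.6 nm.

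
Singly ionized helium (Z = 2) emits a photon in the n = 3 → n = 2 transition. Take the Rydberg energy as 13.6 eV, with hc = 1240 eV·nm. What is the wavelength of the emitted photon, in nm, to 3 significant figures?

For Z = 2 the level energies scale as Z², so the effective Rydberg energy is 13.6 × 4 = 54.40 eV.
ΔE = 54.40 × (1/2² − 1/3²) = 54.40 × 0.1389 = 7.556 eV.
λ = hc/ΔE = 1240 / 7.556 = 164 nm.

164 nm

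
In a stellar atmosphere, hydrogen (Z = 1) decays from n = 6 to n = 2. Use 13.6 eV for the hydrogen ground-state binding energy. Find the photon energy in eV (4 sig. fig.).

E_6 = −13.60/36 = −0.3778 eV and E_2 = −13.60/4 = −3.400 eV.
The photon energy is |E_6 − E_2| = 3.022 eV.

3.022 eV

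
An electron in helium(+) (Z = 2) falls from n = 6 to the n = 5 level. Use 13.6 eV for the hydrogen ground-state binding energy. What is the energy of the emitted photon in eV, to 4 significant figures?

0.6649 eV

The Bohr energies scale as Z², so for Z = 2: E_n = −54.40/n² eV.
E_6 = −54.40/36 = −1.511 eV and E_5 = −54.40/25 = −2.176 eV.
The photon energy is |E_6 − E_5| = 0.6649 eV.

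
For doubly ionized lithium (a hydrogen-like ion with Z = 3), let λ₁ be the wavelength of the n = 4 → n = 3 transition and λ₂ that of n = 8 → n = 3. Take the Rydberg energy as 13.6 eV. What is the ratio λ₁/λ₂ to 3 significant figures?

1.96

λ ∝ 1/ΔE ∝ 1/(1/n_f² − 1/n_i²), and the Z² and hc factors cancel in the ratio.
λ₁/λ₂ = (1/3² − 1/8²)/(1/3² − 1/4²) = 0.09549/0.04861 = 1.96.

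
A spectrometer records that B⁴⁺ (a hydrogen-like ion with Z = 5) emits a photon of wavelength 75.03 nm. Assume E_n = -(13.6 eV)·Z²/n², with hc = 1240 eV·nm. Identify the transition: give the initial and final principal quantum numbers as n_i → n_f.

n_i = 4, n_f = 3

The photon energy is ΔE = hc/λ = 1240 / 75.03 = 16.53 eV.
With Z = 5, ΔE = 340.0 × (1/n_f² − 1/n_i²), so 1/n_f² − 1/n_i² = 0.04861.
Trying n_f = 3 gives 1/n_i² = 0.06250, i.e. n_i ≈ 4; this pair matches.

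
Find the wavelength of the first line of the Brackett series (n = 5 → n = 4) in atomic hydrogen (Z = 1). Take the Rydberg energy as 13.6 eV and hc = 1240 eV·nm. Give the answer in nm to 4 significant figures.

The Brackett series terminates on n_f = 4; the first line has n_i = 4+1 = 5.
ΔE = 13.60 × (1/4² − 1/5²) = 0.3060 eV.
λ = 1240 / 0.3060 = 4052 nm.

4052 nm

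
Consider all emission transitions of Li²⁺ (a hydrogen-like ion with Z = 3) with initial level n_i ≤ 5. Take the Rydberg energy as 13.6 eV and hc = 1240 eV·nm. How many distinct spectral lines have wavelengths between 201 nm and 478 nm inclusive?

2

Enumerate all n_i → n_f pairs with 1 ≤ n_f < n_i ≤ 5 and compute λ = 1240 / [13.6·9·(1/n_f² − 1/n_i²)].
Lines falling in [201, 478] nm: 4→3 (208.4 nm), 5→4 (450.3 nm).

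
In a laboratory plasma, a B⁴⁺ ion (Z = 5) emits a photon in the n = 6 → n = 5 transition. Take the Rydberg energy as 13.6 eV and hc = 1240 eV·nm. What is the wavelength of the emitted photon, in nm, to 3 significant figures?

For Z = 5 the level energies scale as Z², so the effective Rydberg energy is 13.6 × 25 = 340.0 eV.
ΔE = 340.0 × (1/5² − 1/6²) = 340.0 × 0.01222 = 4.156 eV.
λ = hc/ΔE = 1240 / 4.156 = 298 nm.

298 nm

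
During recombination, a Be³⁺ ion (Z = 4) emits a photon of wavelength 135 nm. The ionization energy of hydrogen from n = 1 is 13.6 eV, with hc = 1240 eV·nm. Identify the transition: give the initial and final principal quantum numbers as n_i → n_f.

The photon energy is ΔE = hc/λ = 1240 / 135 = 9.185 eV.
With Z = 4, ΔE = 217.6 × (1/n_f² − 1/n_i²), so 1/n_f² − 1/n_i² = 0.04221.
Trying n_f = 4 gives 1/n_i² = 0.02029, i.e. n_i ≈ 7; this pair matches.

n_i = 7, n_f = 4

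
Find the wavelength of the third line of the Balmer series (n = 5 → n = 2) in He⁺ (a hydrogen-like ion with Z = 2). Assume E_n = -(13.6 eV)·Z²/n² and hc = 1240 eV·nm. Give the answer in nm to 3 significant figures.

109 nm

The Balmer series terminates on n_f = 2; the third line has n_i = 2+3 = 5.
ΔE = 54.40 × (1/2² − 1/5²) = 11.42 eV.
λ = 1240 / 11.42 = 109 nm.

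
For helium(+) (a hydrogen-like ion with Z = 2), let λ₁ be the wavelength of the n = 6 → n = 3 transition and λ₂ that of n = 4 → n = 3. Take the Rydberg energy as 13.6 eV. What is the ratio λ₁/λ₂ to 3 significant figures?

0.583

λ ∝ 1/ΔE ∝ 1/(1/n_f² − 1/n_i²), and the Z² and hc factors cancel in the ratio.
λ₁/λ₂ = (1/3² − 1/4²)/(1/3² − 1/6²) = 0.04861/0.08333 = 0.583.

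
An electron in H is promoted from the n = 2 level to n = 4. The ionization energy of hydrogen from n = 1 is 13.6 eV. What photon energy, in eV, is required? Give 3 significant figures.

2.55 eV

E_4 = −13.60/16 = −0.8500 eV and E_2 = −13.60/4 = −3.400 eV.
The photon energy is |E_4 − E_2| = 2.55 eV.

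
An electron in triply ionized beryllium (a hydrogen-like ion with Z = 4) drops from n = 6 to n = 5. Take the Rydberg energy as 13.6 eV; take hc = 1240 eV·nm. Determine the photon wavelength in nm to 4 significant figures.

466.2 nm

For Z = 4 the level energies scale as Z², so the effective Rydberg energy is 13.6 × 16 = 217.6 eV.
ΔE = 217.6 × (1/5² − 1/6²) = 217.6 × 0.01222 = 2.660 eV.
λ = hc/ΔE = 1240 / 2.660 = 466.2 nm.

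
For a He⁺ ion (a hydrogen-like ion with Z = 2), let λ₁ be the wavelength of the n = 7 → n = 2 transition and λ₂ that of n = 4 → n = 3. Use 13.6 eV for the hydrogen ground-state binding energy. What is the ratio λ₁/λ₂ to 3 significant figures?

λ ∝ 1/ΔE ∝ 1/(1/n_f² − 1/n_i²), and the Z² and hc factors cancel in the ratio.
λ₁/λ₂ = (1/3² − 1/4²)/(1/2² − 1/7²) = 0.04861/0.2296 = 0.212.

0.212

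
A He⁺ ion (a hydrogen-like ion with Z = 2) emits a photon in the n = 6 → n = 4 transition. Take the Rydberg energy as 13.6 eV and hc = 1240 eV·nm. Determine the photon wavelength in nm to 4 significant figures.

656.5 nm

For Z = 2 the level energies scale as Z², so the effective Rydberg energy is 13.6 × 4 = 54.40 eV.
ΔE = 54.40 × (1/4² − 1/6²) = 54.40 × 0.03472 = 1.889 eV.
λ = hc/ΔE = 1240 / 1.889 = 656.5 nm.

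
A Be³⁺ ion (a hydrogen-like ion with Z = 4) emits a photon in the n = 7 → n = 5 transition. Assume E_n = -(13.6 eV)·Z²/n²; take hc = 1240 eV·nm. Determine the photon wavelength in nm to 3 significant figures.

291 nm

For Z = 4 the level energies scale as Z², so the effective Rydberg energy is 13.6 × 16 = 217.6 eV.
ΔE = 217.6 × (1/5² − 1/7²) = 217.6 × 0.01959 = 4.263 eV.
λ = hc/ΔE = 1240 / 4.263 = 291 nm.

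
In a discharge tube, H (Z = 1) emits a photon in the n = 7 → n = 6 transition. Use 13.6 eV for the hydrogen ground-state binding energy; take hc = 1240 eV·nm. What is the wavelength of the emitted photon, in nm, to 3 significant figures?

12400 nm

ΔE = 13.60 × (1/6² − 1/7²) = 13.60 × 0.007370 = 0.1002 eV.
λ = hc/ΔE = 1240 / 0.1002 = 12400 nm.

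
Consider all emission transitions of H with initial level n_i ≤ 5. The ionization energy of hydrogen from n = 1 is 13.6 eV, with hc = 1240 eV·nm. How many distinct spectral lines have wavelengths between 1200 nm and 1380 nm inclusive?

1

Enumerate all n_i → n_f pairs with 1 ≤ n_f < n_i ≤ 5 and compute λ = 1240 / [13.6·1·(1/n_f² − 1/n_i²)].
Lines falling in [1200, 1380] nm: 5→3 (1282 nm).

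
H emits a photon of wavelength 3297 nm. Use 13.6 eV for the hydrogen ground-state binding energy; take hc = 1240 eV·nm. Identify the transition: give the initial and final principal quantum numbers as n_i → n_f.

n_i = 9, n_f = 5

The photon energy is ΔE = hc/λ = 1240 / 3297 = 0.3761 eV.
With Z = 1, ΔE = 13.60 × (1/n_f² − 1/n_i²), so 1/n_f² − 1/n_i² = 0.02765.
Trying n_f = 5 gives 1/n_i² = 0.01235, i.e. n_i ≈ 9; this pair matches.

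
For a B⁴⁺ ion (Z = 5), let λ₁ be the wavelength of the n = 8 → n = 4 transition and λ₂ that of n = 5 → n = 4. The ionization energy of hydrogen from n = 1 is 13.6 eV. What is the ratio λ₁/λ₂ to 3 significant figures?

0.480

λ ∝ 1/ΔE ∝ 1/(1/n_f² − 1/n_i²), and the Z² and hc factors cancel in the ratio.
λ₁/λ₂ = (1/4² − 1/5²)/(1/4² − 1/8²) = 0.02250/0.04688 = 0.480.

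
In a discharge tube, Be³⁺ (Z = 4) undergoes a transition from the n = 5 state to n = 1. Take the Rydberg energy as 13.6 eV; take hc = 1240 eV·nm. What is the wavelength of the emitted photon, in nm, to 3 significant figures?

5.94 nm

For Z = 4 the level energies scale as Z², so the effective Rydberg energy is 13.6 × 16 = 217.6 eV.
ΔE = 217.6 × (1/1² − 1/5²) = 217.6 × 0.9600 = 208.9 eV.
λ = hc/ΔE = 1240 / 208.9 = 5.94 nm.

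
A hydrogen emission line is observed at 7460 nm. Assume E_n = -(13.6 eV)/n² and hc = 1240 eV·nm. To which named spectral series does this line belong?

Pfund

ΔE = 1240/7460 = 0.1662 eV.
This matches 13.6 × (1/5² − 1/6²), so n_f = 5: the Pfund series.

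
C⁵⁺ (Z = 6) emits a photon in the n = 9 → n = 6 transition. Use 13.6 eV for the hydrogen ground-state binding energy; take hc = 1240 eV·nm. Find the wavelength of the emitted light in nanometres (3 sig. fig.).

164 nm

For Z = 6 the level energies scale as Z², so the effective Rydberg energy is 13.6 × 36 = 489.6 eV.
ΔE = 489.6 × (1/6² − 1/9²) = 489.6 × 0.01543 = 7.556 eV.
λ = hc/ΔE = 1240 / 7.556 = 164 nm.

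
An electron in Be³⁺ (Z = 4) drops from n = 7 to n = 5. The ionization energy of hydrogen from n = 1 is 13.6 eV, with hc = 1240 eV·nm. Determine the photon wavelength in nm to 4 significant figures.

290.9 nm

For Z = 4 the level energies scale as Z², so the effective Rydberg energy is 13.6 × 16 = 217.6 eV.
ΔE = 217.6 × (1/5² − 1/7²) = 217.6 × 0.01959 = 4.263 eV.
λ = hc/ΔE = 1240 / 4.263 = 290.9 nm.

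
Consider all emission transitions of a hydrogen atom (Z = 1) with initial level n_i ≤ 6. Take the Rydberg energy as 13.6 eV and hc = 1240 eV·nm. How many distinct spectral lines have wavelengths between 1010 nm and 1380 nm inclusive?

Enumerate all n_i → n_f pairs with 1 ≤ n_f < n_i ≤ 6 and compute λ = 1240 / [13.6·1·(1/n_f² − 1/n_i²)].
Lines falling in [1010, 1380] nm: 6→3 (1094 nm), 5→3 (1282 nm).

2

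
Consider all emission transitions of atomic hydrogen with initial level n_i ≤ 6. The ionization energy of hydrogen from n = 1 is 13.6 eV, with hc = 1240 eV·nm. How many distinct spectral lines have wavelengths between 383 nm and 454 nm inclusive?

Enumerate all n_i → n_f pairs with 1 ≤ n_f < n_i ≤ 6 and compute λ = 1240 / [13.6·1·(1/n_f² − 1/n_i²)].
Lines falling in [383, 454] nm: 6→2 (410.3 nm), 5→2 (434.2 nm).

2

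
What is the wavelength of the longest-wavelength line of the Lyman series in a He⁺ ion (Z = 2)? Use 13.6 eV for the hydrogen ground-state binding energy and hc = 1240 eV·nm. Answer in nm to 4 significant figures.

The Lyman series terminates on n_f = 1; the first line has n_i = 1+1 = 2.
ΔE = 54.40 × (1/1² − 1/2²) = 40.80 eV.
λ = 1240 / 40.80 = 30.39 nm.

30.39 nm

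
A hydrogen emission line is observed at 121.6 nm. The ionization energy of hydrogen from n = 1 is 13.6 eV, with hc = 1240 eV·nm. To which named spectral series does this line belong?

Lyman

ΔE = 1240/121.6 = 10.20 eV.
This matches 13.6 × (1/1² − 1/2²), so n_f = 1: the Lyman series.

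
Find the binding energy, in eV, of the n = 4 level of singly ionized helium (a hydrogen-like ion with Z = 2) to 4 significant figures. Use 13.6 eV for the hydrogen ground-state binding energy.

3.400 eV

E_n = −13.6 Z²/n² = −54.40/n² eV for Z = 2.
E_4 = −54.40/16 = −3.400 eV, so ionization (to E = 0) requires 3.400 eV.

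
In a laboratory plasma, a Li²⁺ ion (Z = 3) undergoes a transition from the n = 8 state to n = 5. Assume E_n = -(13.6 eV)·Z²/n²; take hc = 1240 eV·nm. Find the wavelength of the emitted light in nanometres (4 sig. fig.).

415.6 nm

For Z = 3 the level energies scale as Z², so the effective Rydberg energy is 13.6 × 9 = 122.4 eV.
ΔE = 122.4 × (1/5² − 1/8²) = 122.4 × 0.02438 = 2.984 eV.
λ = hc/ΔE = 1240 / 2.984 = 415.6 nm.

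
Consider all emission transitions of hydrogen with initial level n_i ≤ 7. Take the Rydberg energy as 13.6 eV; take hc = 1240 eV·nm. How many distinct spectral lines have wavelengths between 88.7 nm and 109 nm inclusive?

Enumerate all n_i → n_f pairs with 1 ≤ n_f < n_i ≤ 7 and compute λ = 1240 / [13.6·1·(1/n_f² − 1/n_i²)].
Lines falling in [88.7, 109] nm: 7→1 (93.08 nm), 6→1 (93.78 nm), 5→1 (94.98 nm), 4→1 (97.25 nm), 3→1 (102.6 nm).

5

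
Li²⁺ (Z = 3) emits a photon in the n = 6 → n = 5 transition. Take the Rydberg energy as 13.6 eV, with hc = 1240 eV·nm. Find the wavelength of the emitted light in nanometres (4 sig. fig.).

For Z = 3 the level energies scale as Z², so the effective Rydberg energy is 13.6 × 9 = 122.4 eV.
ΔE = 122.4 × (1/5² − 1/6²) = 122.4 × 0.01222 = 1.496 eV.
λ = hc/ΔE = 1240 / 1.496 = 828.9 nm.

828.9 nm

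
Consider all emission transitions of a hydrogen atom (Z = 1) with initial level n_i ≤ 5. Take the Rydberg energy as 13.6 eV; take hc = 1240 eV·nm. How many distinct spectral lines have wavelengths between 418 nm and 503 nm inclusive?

Enumerate all n_i → n_f pairs with 1 ≤ n_f < n_i ≤ 5 and compute λ = 1240 / [13.6·1·(1/n_f² − 1/n_i²)].
Lines falling in [418, 503] nm: 5→2 (434.2 nm), 4→2 (486.3 nm).

2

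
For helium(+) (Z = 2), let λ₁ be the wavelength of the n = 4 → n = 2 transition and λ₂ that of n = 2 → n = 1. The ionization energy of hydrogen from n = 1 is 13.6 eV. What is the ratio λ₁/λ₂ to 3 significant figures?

λ ∝ 1/ΔE ∝ 1/(1/n_f² − 1/n_i²), and the Z² and hc factors cancel in the ratio.
λ₁/λ₂ = (1/1² − 1/2²)/(1/2² − 1/4²) = 0.7500/0.1875 = 4.00.

4.00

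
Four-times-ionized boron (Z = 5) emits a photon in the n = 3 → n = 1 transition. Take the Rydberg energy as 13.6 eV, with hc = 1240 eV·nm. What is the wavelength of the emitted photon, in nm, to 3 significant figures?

4.10 nm

For Z = 5 the level energies scale as Z², so the effective Rydberg energy is 13.6 × 25 = 340.0 eV.
ΔE = 340.0 × (1/1² − 1/3²) = 340.0 × 0.8889 = 302.2 eV.
λ = hc/ΔE = 1240 / 302.2 = 4.10 nm.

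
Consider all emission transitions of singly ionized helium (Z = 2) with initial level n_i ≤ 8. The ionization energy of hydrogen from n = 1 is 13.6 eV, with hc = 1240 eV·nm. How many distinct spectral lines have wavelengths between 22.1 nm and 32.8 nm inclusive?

7

Enumerate all n_i → n_f pairs with 1 ≤ n_f < n_i ≤ 8 and compute λ = 1240 / [13.6·4·(1/n_f² − 1/n_i²)].
Lines falling in [22.1, 32.8] nm: 8→1 (23.16 nm), 7→1 (23.27 nm), 6→1 (23.45 nm), 5→1 (23.74 nm), 4→1 (24.31 nm), 3→1 (25.64 nm), 2→1 (30.39 nm).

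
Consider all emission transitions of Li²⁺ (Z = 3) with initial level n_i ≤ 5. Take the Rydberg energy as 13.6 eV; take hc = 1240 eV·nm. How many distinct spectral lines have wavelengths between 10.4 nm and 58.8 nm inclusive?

6

Enumerate all n_i → n_f pairs with 1 ≤ n_f < n_i ≤ 5 and compute λ = 1240 / [13.6·9·(1/n_f² − 1/n_i²)].
Lines falling in [10.4, 58.8] nm: 5→1 (10.55 nm), 4→1 (10.81 nm), 3→1 (11.40 nm), 2→1 (13.51 nm), 5→2 (48.24 nm), 4→2 (54.03 nm).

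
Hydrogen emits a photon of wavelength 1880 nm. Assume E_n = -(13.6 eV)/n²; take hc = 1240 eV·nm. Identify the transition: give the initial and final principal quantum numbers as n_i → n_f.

The photon energy is ΔE = hc/λ = 1240 / 1880 = 0.6596 eV.
With Z = 1, ΔE = 13.60 × (1/n_f² − 1/n_i²), so 1/n_f² − 1/n_i² = 0.04850.
Trying n_f = 3 gives 1/n_i² = 0.06261, i.e. n_i ≈ 4; this pair matches.

n_i = 4, n_f = 3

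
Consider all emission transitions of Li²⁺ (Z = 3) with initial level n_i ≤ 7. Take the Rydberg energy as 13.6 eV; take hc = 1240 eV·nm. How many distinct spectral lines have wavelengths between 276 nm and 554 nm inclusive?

3

Enumerate all n_i → n_f pairs with 1 ≤ n_f < n_i ≤ 7 and compute λ = 1240 / [13.6·9·(1/n_f² − 1/n_i²)].
Lines falling in [276, 554] nm: 6→4 (291.8 nm), 5→4 (450.3 nm), 7→5 (517.1 nm).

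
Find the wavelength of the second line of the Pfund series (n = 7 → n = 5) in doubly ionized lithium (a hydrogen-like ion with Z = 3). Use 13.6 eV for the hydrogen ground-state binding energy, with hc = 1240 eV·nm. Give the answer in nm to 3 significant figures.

517 nm

The Pfund series terminates on n_f = 5; the second line has n_i = 5+2 = 7.
ΔE = 122.4 × (1/5² − 1/7²) = 2.398 eV.
λ = 1240 / 2.398 = 517 nm.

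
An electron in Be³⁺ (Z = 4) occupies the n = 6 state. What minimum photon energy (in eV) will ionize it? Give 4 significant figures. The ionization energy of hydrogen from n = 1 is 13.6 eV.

6.044 eV

E_n = −13.6 Z²/n² = −217.6/n² eV for Z = 4.
E_6 = −217.6/36 = −6.044 eV, so ionization (to E = 0) requires 6.044 eV.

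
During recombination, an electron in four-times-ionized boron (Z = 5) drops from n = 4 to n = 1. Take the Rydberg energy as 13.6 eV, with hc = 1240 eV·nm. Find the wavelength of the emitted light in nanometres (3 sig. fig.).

3.89 nm

For Z = 5 the level energies scale as Z², so the effective Rydberg energy is 13.6 × 25 = 340.0 eV.
ΔE = 340.0 × (1/1² − 1/4²) = 340.0 × 0.9375 = 318.8 eV.
λ = hc/ΔE = 1240 / 318.8 = 3.89 nm.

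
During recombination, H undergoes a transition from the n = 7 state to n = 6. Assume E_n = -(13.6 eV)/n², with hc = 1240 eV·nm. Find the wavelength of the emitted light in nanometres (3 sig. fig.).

12400 nm

ΔE = 13.60 × (1/6² − 1/7²) = 13.60 × 0.007370 = 0.1002 eV.
λ = hc/ΔE = 1240 / 0.1002 = 12400 nm.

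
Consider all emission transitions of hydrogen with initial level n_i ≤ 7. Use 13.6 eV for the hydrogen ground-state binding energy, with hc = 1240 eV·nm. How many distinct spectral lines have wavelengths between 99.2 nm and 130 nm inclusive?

Enumerate all n_i → n_f pairs with 1 ≤ n_f < n_i ≤ 7 and compute λ = 1240 / [13.6·1·(1/n_f² − 1/n_i²)].
Lines falling in [99.2, 130] nm: 3→1 (102.6 nm), 2→1 (121.6 nm).

2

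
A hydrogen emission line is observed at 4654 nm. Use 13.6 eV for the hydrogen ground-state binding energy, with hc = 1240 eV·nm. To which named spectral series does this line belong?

Pfund

ΔE = 1240/4654 = 0.2664 eV.
This matches 13.6 × (1/5² − 1/7²), so n_f = 5: the Pfund series.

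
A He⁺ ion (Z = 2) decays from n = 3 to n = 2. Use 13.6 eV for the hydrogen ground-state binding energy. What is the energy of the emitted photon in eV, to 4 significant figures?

7.556 eV

The Bohr energies scale as Z², so for Z = 2: E_n = −54.40/n² eV.
E_3 = −54.40/9 = −6.044 eV and E_2 = −54.40/4 = −13.60 eV.
The photon energy is |E_3 − E_2| = 7.556 eV.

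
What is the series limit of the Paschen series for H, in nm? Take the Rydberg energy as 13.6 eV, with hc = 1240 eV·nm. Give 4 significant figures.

820.6 nm

The Paschen series has lower level n_f = 3; the series limit corresponds to n_i → ∞.
ΔE_max = 13.6 × 1 / 3² = 1.511 eV.
λ_min = 1240 / 1.511 = 820.6 nm.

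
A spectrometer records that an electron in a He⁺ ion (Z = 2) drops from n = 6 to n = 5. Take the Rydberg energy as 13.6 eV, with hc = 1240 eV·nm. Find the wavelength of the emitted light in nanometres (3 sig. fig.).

For Z = 2 the level energies scale as Z², so the effective Rydberg energy is 13.6 × 4 = 54.40 eV.
ΔE = 54.40 × (1/5² − 1/6²) = 54.40 × 0.01222 = 0.6649 eV.
λ = hc/ΔE = 1240 / 0.6649 = 1860 nm.

1860 nm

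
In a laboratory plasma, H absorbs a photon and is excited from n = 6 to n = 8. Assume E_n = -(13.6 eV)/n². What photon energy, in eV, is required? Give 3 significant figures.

0.165 eV

E_8 = −13.60/64 = −0.2125 eV and E_6 = −13.60/36 = −0.3778 eV.
The photon energy is |E_8 − E_6| = 0.165 eV.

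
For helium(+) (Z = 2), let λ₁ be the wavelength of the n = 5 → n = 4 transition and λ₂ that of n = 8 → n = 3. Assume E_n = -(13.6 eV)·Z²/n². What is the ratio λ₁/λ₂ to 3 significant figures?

4.24

λ ∝ 1/ΔE ∝ 1/(1/n_f² − 1/n_i²), and the Z² and hc factors cancel in the ratio.
λ₁/λ₂ = (1/3² − 1/8²)/(1/4² − 1/5²) = 0.09549/0.02250 = 4.24.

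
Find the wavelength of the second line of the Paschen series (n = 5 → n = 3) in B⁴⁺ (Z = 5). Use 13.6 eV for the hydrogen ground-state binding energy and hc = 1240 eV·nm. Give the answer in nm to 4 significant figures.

51.29 nm

The Paschen series terminates on n_f = 3; the second line has n_i = 3+2 = 5.
ΔE = 340.0 × (1/3² − 1/5²) = 24.18 eV.
λ = 1240 / 24.18 = 51.29 nm.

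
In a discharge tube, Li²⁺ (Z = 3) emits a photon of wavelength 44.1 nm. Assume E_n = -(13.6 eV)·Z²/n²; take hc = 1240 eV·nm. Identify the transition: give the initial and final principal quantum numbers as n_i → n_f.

The photon energy is ΔE = hc/λ = 1240 / 44.1 = 28.12 eV.
With Z = 3, ΔE = 122.4 × (1/n_f² − 1/n_i²), so 1/n_f² − 1/n_i² = 0.2297.
Trying n_f = 2 gives 1/n_i² = 0.02028, i.e. n_i ≈ 7; this pair matches.

n_i = 7, n_f = 2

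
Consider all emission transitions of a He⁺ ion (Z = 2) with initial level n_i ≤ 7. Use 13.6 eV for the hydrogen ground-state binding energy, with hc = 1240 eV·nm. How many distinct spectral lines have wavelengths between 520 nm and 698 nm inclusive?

Enumerate all n_i → n_f pairs with 1 ≤ n_f < n_i ≤ 7 and compute λ = 1240 / [13.6·4·(1/n_f² − 1/n_i²)].
Lines falling in [520, 698] nm: 7→4 (541.5 nm), 6→4 (656.5 nm).

2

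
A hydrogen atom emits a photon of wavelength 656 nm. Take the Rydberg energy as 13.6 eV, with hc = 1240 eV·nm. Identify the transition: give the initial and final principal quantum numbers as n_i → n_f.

The photon energy is ΔE = hc/λ = 1240 / 656 = 1.890 eV.
With Z = 1, ΔE = 13.60 × (1/n_f² − 1/n_i²), so 1/n_f² − 1/n_i² = 0.1390.
Trying n_f = 2 gives 1/n_i² = 0.1110, i.e. n_i ≈ 3; this pair matches.

n_i = 3, n_f = 2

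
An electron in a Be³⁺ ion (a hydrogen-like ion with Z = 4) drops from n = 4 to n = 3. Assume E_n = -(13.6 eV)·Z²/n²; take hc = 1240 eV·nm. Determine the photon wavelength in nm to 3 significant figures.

117 nm

For Z = 4 the level energies scale as Z², so the effective Rydberg energy is 13.6 × 16 = 217.6 eV.
ΔE = 217.6 × (1/3² − 1/4²) = 217.6 × 0.04861 = 10.58 eV.
λ = hc/ΔE = 1240 / 10.58 = 117 nm.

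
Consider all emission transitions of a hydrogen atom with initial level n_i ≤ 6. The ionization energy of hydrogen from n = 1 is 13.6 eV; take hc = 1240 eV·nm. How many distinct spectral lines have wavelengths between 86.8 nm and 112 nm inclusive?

4

Enumerate all n_i → n_f pairs with 1 ≤ n_f < n_i ≤ 6 and compute λ = 1240 / [13.6·1·(1/n_f² − 1/n_i²)].
Lines falling in [86.8, 112] nm: 6→1 (93.78 nm), 5→1 (94.98 nm), 4→1 (97.25 nm), 3→1 (102.6 nm).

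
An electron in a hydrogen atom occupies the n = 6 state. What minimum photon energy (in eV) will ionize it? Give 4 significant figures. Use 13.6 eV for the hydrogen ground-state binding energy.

E_6 = −13.60/36 = −0.3778 eV, so ionization (to E = 0) requires 0.3778 eV.

0.3778 eV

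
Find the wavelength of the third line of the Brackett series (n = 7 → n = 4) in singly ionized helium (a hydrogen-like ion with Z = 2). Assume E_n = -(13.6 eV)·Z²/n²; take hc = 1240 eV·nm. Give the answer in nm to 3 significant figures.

542 nm

The Brackett series terminates on n_f = 4; the third line has n_i = 4+3 = 7.
ΔE = 54.40 × (1/4² − 1/7²) = 2.290 eV.
λ = 1240 / 2.290 = 542 nm.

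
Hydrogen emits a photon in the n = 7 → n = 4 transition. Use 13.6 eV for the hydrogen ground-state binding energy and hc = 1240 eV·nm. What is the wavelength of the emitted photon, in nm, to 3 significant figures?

2170 nm

ΔE = 13.60 × (1/4² − 1/7²) = 13.60 × 0.04209 = 0.5724 eV.
λ = hc/ΔE = 1240 / 0.5724 = 2170 nm.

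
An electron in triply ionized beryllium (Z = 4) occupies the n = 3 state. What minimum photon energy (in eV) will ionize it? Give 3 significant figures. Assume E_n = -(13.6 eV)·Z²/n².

24.2 eV

E_n = −13.6 Z²/n² = −217.6/n² eV for Z = 4.
E_3 = −217.6/9 = −24.2 eV, so ionization (to E = 0) requires 24.2 eV.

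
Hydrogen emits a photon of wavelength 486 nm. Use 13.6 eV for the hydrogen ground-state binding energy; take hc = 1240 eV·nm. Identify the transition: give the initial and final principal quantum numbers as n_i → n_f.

n_i = 4, n_f = 2

The photon energy is ΔE = hc/λ = 1240 / 486 = 2.551 eV.
With Z = 1, ΔE = 13.60 × (1/n_f² − 1/n_i²), so 1/n_f² − 1/n_i² = 0.1876.
Trying n_f = 2 gives 1/n_i² = 0.06239, i.e. n_i ≈ 4; this pair matches.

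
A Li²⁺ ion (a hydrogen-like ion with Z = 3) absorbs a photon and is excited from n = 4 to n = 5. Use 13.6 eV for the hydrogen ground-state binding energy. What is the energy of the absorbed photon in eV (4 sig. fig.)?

The Bohr energies scale as Z², so for Z = 3: E_n = −122.4/n² eV.
E_5 = −122.4/25 = −4.896 eV and E_4 = −122.4/16 = −7.650 eV.
The photon energy is |E_5 − E_4| = 2.754 eV.

2.754 eV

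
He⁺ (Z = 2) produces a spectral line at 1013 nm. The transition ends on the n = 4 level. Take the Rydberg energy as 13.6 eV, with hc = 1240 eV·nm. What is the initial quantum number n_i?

n_i = 5

The photon energy is ΔE = hc/λ = 1240 / 1013 = 1.224 eV.
With Z = 2, ΔE = 54.40 × (1/n_f² − 1/n_i²), so 1/n_f² − 1/n_i² = 0.02250.
With n_f = 4: 1/n_i² = 1/16 − 0.02250 = 0.04000, so n_i ≈ 5.00.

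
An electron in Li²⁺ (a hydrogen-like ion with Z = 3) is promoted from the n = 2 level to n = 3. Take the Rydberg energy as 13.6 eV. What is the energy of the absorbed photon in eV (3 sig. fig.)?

17.0 eV

The Bohr energies scale as Z², so for Z = 3: E_n = −122.4/n² eV.
E_3 = −122.4/9 = −13.60 eV and E_2 = −122.4/4 = −30.60 eV.
The photon energy is |E_3 − E_2| = 17.0 eV.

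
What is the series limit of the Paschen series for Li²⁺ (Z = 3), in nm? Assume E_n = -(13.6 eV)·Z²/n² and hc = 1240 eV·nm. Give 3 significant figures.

91.2 nm

The Paschen series has lower level n_f = 3; the series limit corresponds to n_i → ∞.
ΔE_max = 13.6 × 9 / 3² = 13.60 eV.
λ_min = 1240 / 13.60 = 91.2 nm.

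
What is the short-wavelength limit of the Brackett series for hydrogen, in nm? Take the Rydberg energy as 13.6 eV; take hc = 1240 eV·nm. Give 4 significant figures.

The Brackett series has lower level n_f = 4; the series limit corresponds to n_i → ∞.
ΔE_max = 13.6 × 1 / 4² = 0.8500 eV.
λ_min = 1240 / 0.8500 = 1459 nm.

1459 nm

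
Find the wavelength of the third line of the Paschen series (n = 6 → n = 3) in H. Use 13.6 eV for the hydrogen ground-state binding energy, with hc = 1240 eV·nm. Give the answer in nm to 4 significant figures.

The Paschen series terminates on n_f = 3; the third line has n_i = 3+3 = 6.
ΔE = 13.60 × (1/3² − 1/6²) = 1.133 eV.
λ = 1240 / 1.133 = 1094 nm.

1094 nm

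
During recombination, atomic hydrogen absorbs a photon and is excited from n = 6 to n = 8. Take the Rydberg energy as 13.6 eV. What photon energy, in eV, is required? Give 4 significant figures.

E_8 = −13.60/64 = −0.2125 eV and E_6 = −13.60/36 = −0.3778 eV.
The photon energy is |E_8 − E_6| = 0.1653 eV.

0.1653 eV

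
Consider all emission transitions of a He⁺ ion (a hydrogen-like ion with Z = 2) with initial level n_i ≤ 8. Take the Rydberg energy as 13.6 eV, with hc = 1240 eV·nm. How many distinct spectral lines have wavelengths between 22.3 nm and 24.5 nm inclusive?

Enumerate all n_i → n_f pairs with 1 ≤ n_f < n_i ≤ 8 and compute λ = 1240 / [13.6·4·(1/n_f² − 1/n_i²)].
Lines falling in [22.3, 24.5] nm: 8→1 (23.16 nm), 7→1 (23.27 nm), 6→1 (23.45 nm), 5→1 (23.74 nm), 4→1 (24.31 nm).

5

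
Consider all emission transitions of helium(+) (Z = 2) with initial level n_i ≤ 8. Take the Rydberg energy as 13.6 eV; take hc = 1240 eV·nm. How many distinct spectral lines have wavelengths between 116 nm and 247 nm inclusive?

Enumerate all n_i → n_f pairs with 1 ≤ n_f < n_i ≤ 8 and compute λ = 1240 / [13.6·4·(1/n_f² − 1/n_i²)].
Lines falling in [116, 247] nm: 4→2 (121.6 nm), 3→2 (164.1 nm), 8→3 (238.7 nm).

3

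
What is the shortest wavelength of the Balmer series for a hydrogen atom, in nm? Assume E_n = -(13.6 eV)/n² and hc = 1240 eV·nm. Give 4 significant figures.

364.7 nm

The Balmer series has lower level n_f = 2; the series limit corresponds to n_i → ∞.
ΔE_max = 13.6 × 1 / 2² = 3.400 eV.
λ_min = 1240 / 3.400 = 364.7 nm.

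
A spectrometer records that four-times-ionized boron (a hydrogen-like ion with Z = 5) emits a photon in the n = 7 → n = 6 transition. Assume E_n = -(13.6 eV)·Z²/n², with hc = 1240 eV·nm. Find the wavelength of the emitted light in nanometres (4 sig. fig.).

494.9 nm

For Z = 5 the level energies scale as Z², so the effective Rydberg energy is 13.6 × 25 = 340.0 eV.
ΔE = 340.0 × (1/6² − 1/7²) = 340.0 × 0.007370 = 2.506 eV.
λ = hc/ΔE = 1240 / 2.506 = 494.9 nm.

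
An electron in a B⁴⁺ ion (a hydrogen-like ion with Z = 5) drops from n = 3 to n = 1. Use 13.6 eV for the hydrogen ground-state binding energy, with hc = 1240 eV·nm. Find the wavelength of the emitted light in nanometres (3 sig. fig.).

4.10 nm

For Z = 5 the level energies scale as Z², so the effective Rydberg energy is 13.6 × 25 = 340.0 eV.
ΔE = 340.0 × (1/1² − 1/3²) = 340.0 × 0.8889 = 302.2 eV.
λ = hc/ΔE = 1240 / 302.2 = 4.10 nm.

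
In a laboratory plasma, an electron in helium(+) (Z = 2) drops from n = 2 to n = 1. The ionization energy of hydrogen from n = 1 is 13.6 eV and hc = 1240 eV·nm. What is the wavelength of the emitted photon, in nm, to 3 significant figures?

For Z = 2 the level energies scale as Z², so the effective Rydberg energy is 13.6 × 4 = 54.40 eV.
ΔE = 54.40 × (1/1² − 1/2²) = 54.40 × 0.7500 = 40.80 eV.
λ = hc/ΔE = 1240 / 40.80 = 30.4 nm.

30.4 nm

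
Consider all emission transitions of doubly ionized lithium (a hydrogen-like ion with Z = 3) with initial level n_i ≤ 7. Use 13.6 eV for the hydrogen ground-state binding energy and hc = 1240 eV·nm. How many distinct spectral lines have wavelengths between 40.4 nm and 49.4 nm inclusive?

3

Enumerate all n_i → n_f pairs with 1 ≤ n_f < n_i ≤ 7 and compute λ = 1240 / [13.6·9·(1/n_f² − 1/n_i²)].
Lines falling in [40.4, 49.4] nm: 7→2 (44.12 nm), 6→2 (45.59 nm), 5→2 (48.24 nm).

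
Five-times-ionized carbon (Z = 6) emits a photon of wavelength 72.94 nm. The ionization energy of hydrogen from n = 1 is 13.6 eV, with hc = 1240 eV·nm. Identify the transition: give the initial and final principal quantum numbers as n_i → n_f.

n_i = 6, n_f = 4

The photon energy is ΔE = hc/λ = 1240 / 72.94 = 17.00 eV.
With Z = 6, ΔE = 489.6 × (1/n_f² − 1/n_i²), so 1/n_f² − 1/n_i² = 0.03472.
Trying n_f = 4 gives 1/n_i² = 0.02778, i.e. n_i ≈ 6; this pair matches.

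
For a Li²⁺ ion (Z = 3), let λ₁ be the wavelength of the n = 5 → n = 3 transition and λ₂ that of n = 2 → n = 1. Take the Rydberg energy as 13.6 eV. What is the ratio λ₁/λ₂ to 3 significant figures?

10.5

λ ∝ 1/ΔE ∝ 1/(1/n_f² − 1/n_i²), and the Z² and hc factors cancel in the ratio.
λ₁/λ₂ = (1/1² − 1/2²)/(1/3² − 1/5²) = 0.7500/0.07111 = 10.5.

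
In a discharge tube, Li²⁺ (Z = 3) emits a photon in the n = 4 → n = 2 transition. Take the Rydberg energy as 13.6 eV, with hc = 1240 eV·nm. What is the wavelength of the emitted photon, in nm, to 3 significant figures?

For Z = 3 the level energies scale as Z², so the effective Rydberg energy is 13.6 × 9 = 122.4 eV.
ΔE = 122.4 × (1/2² − 1/4²) = 122.4 × 0.1875 = 22.95 eV.
λ = hc/ΔE = 1240 / 22.95 = 54.0 nm.

54.0 nm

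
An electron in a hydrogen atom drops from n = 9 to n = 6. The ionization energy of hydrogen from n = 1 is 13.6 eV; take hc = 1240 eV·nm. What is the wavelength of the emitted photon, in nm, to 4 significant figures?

ΔE = 13.60 × (1/6² − 1/9²) = 13.60 × 0.01543 = 0.2099 eV.
λ = hc/ΔE = 1240 / 0.2099 = 5908 nm.

5908 nm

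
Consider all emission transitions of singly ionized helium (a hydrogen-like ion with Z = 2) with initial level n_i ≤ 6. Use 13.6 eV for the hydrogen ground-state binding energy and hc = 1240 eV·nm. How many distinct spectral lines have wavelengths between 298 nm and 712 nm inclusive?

Enumerate all n_i → n_f pairs with 1 ≤ n_f < n_i ≤ 6 and compute λ = 1240 / [13.6·4·(1/n_f² − 1/n_i²)].
Lines falling in [298, 712] nm: 5→3 (320.5 nm), 4→3 (468.9 nm), 6→4 (656.5 nm).

3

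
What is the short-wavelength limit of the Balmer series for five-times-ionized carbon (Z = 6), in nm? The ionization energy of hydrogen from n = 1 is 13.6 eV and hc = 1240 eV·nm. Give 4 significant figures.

10.13 nm

The Balmer series has lower level n_f = 2; the series limit corresponds to n_i → ∞.
ΔE_max = 13.6 × 36 / 2² = 122.4 eV.
λ_min = 1240 / 122.4 = 10.13 nm.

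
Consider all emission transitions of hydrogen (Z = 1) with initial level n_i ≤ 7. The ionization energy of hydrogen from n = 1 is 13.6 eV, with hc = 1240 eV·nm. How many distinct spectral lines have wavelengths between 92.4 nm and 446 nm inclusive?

Enumerate all n_i → n_f pairs with 1 ≤ n_f < n_i ≤ 7 and compute λ = 1240 / [13.6·1·(1/n_f² − 1/n_i²)].
Lines falling in [92.4, 446] nm: 7→1 (93.08 nm), 6→1 (93.78 nm), 5→1 (94.98 nm), 4→1 (97.25 nm), 3→1 (102.6 nm), 2→1 (121.6 nm), 7→2 (397.1 nm), 6→2 (410.3 nm), 5→2 (434.2 nm).

9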